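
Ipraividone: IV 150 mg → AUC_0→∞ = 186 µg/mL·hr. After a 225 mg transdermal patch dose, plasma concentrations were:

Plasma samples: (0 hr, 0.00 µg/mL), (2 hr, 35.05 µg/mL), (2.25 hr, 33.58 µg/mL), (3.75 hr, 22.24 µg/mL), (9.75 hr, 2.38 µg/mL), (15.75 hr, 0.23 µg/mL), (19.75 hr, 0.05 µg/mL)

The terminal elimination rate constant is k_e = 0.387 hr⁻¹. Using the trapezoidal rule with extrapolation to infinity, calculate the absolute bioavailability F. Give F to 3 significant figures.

F = 0.602

Trapezoidal AUC_0→19.75 (transdermal patch):
  [0→2]: (0.00+35.05)/2 × 2 = 35.05
  [2→2.25]: (35.05+33.58)/2 × 0.25 = 8.57875
  [2.25→3.75]: (33.58+22.24)/2 × 1.5 = 41.865
  [3.75→9.75]: (22.24+2.38)/2 × 6 = 73.86
  [9.75→15.75]: (2.38+0.23)/2 × 6 = 7.83
  [15.75→19.75]: (0.23+0.05)/2 × 4 = 0.56
  Sum = 167.74375 µg/mL·hr
Tail: C_last/k_e = 0.05/0.387 = 0.129
AUC_0→∞ (transdermal patch) = 167.74375 + 0.129 = 167.87275 µg/mL·hr
F = (AUC_ev/D_ev)/(AUC_iv/D_iv) = (167.87275/225)/(186/150) = 0.746101/1.24 = 0.6017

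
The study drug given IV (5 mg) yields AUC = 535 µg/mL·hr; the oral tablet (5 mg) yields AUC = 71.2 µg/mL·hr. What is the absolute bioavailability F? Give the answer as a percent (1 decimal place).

F = (AUC_ev / D_ev) / (AUC_iv / D_iv)
  = (71.2/5) / (535/5)
  = 14.24 / 107 = 0.1331
  = 13.31%

F = 13.3%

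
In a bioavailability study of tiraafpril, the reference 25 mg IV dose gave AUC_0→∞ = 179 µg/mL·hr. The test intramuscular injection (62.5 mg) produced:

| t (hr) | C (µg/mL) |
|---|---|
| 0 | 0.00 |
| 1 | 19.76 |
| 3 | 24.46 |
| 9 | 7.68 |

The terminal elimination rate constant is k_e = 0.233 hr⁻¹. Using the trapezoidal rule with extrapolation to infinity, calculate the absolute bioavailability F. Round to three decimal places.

Trapezoidal AUC_0→9 (intramuscular injection):
  [0→1]: (0.00+19.76)/2 × 1 = 9.88
  [1→3]: (19.76+24.46)/2 × 2 = 44.22
  [3→9]: (24.46+7.68)/2 × 6 = 96.42
  Sum = 150.52 µg/mL·hr
Tail: C_last/k_e = 7.68/0.233 = 32.961
AUC_0→∞ (intramuscular injection) = 150.52 + 32.961 = 183.481 µg/mL·hr
F = (AUC_ev/D_ev)/(AUC_iv/D_iv) = (183.481/62.5)/(179/25) = 2.935696/7.16 = 0.4100

F = 0.410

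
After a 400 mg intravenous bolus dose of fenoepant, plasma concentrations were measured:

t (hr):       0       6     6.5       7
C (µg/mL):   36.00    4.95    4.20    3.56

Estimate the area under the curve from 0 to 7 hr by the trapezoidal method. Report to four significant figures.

AUC = 127.1 µg/mL·hr

Trapezoidal AUC_0→7:
  [0→6]: (36.00+4.95)/2 × 6 = 122.85
  [6→6.5]: (4.95+4.20)/2 × 0.5 = 2.2875
  [6.5→7]: (4.20+3.56)/2 × 0.5 = 1.94
  Sum = 127.0775 µg/mL·hr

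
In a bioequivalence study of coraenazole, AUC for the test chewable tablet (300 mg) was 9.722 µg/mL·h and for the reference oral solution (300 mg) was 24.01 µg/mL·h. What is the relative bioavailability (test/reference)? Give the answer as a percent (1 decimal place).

F_rel = 40.5%

F_rel = (AUC_test/D_test) / (AUC_ref/D_ref)
      = (9.722/300) / (24.01/300)
      = 0.0324067 / 0.0800333 = 0.4049 = 40.49%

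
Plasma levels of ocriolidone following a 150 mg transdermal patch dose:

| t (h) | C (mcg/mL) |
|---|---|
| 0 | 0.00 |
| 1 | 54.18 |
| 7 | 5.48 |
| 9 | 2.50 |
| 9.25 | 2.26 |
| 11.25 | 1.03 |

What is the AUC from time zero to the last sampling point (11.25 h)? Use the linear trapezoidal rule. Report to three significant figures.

Trapezoidal AUC_0→11.25:
  [0→1]: (0.00+54.18)/2 × 1 = 27.09
  [1→7]: (54.18+5.48)/2 × 6 = 178.98
  [7→9]: (5.48+2.50)/2 × 2 = 7.98
  [9→9.25]: (2.50+2.26)/2 × 0.25 = 0.595
  [9.25→11.25]: (2.26+1.03)/2 × 2 = 3.29
  Sum = 217.935 mcg/mL·h

AUC = 218 mcg/mL·h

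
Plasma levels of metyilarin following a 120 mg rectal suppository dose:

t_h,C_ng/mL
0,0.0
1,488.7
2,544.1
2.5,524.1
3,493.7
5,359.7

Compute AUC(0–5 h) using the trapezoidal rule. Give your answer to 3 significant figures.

Trapezoidal AUC_0→5:
  [0→1]: (0.0+488.7)/2 × 1 = 244.35
  [1→2]: (488.7+544.1)/2 × 1 = 516.4
  [2→2.5]: (544.1+524.1)/2 × 0.5 = 267.05
  [2.5→3]: (524.1+493.7)/2 × 0.5 = 254.45
  [3→5]: (493.7+359.7)/2 × 2 = 853.4
  Sum = 2135.65 ng/mL·h

AUC = 2140 ng/mL·h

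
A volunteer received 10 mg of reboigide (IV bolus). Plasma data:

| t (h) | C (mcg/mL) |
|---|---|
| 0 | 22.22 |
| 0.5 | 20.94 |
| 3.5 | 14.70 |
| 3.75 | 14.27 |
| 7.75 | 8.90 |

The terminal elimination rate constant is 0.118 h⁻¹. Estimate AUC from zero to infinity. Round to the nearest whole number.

AUC = 190 mcg/mL·h

Trapezoidal AUC_0→7.75:
  [0→0.5]: (22.22+20.94)/2 × 0.5 = 10.79
  [0.5→3.5]: (20.94+14.70)/2 × 3 = 53.46
  [3.5→3.75]: (14.70+14.27)/2 × 0.25 = 3.62125
  [3.75→7.75]: (14.27+8.90)/2 × 4 = 46.34
  Sum = 114.21125 mcg/mL·h
Extrapolated tail: C_last / k_e = 8.90 / 0.118 = 75.424
AUC_0→∞ = 114.21125 + 75.424 = 189.63525 mcg/mL·h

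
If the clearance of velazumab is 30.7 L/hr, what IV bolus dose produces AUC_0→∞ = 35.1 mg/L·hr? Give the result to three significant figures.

Dose_iv = CL × AUC_0→∞
     = 30.7 × 35.1 = 1077.57 mg

Dose = 1080 mg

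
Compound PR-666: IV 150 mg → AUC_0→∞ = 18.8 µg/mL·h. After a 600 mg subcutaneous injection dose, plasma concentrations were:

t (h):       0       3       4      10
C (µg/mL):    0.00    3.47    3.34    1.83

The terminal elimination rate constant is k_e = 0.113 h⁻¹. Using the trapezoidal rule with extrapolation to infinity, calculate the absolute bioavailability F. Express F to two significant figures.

F = 0.54

Trapezoidal AUC_0→10 (subcutaneous injection):
  [0→3]: (0.00+3.47)/2 × 3 = 5.205
  [3→4]: (3.47+3.34)/2 × 1 = 3.405
  [4→10]: (3.34+1.83)/2 × 6 = 15.51
  Sum = 24.12 µg/mL·h
Tail: C_last/k_e = 1.83/0.113 = 16.195
AUC_0→∞ (subcutaneous injection) = 24.12 + 16.195 = 40.315 µg/mL·h
F = (AUC_ev/D_ev)/(AUC_iv/D_iv) = (40.315/600)/(18.8/150) = 0.0671917/0.125333 = 0.5361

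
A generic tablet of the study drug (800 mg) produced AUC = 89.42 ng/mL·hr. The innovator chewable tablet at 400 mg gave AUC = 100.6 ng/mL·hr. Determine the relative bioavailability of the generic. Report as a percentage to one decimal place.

F_rel = 44.4%

F_rel = (AUC_test/D_test) / (AUC_ref/D_ref)
      = (89.42/800) / (100.6/400)
      = 0.111775 / 0.2515 = 0.4444 = 44.44%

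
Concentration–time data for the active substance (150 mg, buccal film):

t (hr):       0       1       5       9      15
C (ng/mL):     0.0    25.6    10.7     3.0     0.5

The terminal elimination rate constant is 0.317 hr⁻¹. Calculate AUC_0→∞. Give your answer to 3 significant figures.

AUC = 125 ng/mL·hr

Trapezoidal AUC_0→15:
  [0→1]: (0.0+25.6)/2 × 1 = 12.8
  [1→5]: (25.6+10.7)/2 × 4 = 72.6
  [5→9]: (10.7+3.0)/2 × 4 = 27.4
  [9→15]: (3.0+0.5)/2 × 6 = 10.5
  Sum = 123.3 ng/mL·hr
Extrapolated tail: C_last / k_e = 0.5 / 0.317 = 1.577
AUC_0→∞ = 123.3 + 1.577 = 124.877 ng/mL·hr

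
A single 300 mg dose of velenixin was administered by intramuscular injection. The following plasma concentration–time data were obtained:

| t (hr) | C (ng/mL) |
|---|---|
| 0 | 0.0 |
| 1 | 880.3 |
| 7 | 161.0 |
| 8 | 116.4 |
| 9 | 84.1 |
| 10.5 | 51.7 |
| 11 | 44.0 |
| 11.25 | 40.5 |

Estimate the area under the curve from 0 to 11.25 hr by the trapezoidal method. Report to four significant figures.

Trapezoidal AUC_0→11.25:
  [0→1]: (0.0+880.3)/2 × 1 = 440.15
  [1→7]: (880.3+161.0)/2 × 6 = 3123.9
  [7→8]: (161.0+116.4)/2 × 1 = 138.7
  [8→9]: (116.4+84.1)/2 × 1 = 100.25
  [9→10.5]: (84.1+51.7)/2 × 1.5 = 101.85
  [10.5→11]: (51.7+44.0)/2 × 0.5 = 23.925
  [11→11.25]: (44.0+40.5)/2 × 0.25 = 10.5625
  Sum = 3939.3375 ng/mL·hr

AUC = 3939 ng/mL·hr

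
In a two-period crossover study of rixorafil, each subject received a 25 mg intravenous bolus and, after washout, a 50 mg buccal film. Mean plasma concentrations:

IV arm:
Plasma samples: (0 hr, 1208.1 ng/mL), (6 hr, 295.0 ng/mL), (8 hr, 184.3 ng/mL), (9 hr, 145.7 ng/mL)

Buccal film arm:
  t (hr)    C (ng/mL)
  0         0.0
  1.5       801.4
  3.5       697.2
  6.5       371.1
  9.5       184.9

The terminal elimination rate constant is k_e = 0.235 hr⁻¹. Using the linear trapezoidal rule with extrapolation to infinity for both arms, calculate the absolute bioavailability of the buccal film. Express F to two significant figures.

F = 0.46

Trapezoidal AUC_0→9 (IV):
  [0→6]: (1208.1+295.0)/2 × 6 = 4509.3
  [6→8]: (295.0+184.3)/2 × 2 = 479.3
  [8→9]: (184.3+145.7)/2 × 1 = 165.0
  Sum = 5153.6 ng/mL·hr
IV tail: 145.7/0.235 = 620.000; AUC_iv,0→∞ = 5153.6 + 620.000 = 5773.6 ng/mL·hr
Trapezoidal AUC_0→9.5 (buccal film):
  [0→1.5]: (0.0+801.4)/2 × 1.5 = 601.05
  [1.5→3.5]: (801.4+697.2)/2 × 2 = 1498.6
  [3.5→6.5]: (697.2+371.1)/2 × 3 = 1602.45
  [6.5→9.5]: (371.1+184.9)/2 × 3 = 834.0
  Sum = 4536.1 ng/mL·hr
buccal film tail: 184.9/0.235 = 786.809; AUC_ev,0→∞ = 4536.1 + 786.809 = 5322.909 ng/mL·hr
F = (AUC_ev/D_ev)/(AUC_iv/D_iv) = (5322.909/50)/(5773.6/25) = 106.45818/230.944 = 0.4610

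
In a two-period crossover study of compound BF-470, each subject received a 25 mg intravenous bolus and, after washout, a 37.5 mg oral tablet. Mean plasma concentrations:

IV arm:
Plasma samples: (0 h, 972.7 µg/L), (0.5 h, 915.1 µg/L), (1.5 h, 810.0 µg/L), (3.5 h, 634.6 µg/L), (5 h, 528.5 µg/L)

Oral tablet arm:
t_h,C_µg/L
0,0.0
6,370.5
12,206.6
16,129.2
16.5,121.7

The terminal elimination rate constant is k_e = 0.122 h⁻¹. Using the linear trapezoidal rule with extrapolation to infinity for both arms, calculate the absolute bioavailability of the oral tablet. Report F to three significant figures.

F = 0.382

Trapezoidal AUC_0→5 (IV):
  [0→0.5]: (972.7+915.1)/2 × 0.5 = 471.95
  [0.5→1.5]: (915.1+810.0)/2 × 1 = 862.55
  [1.5→3.5]: (810.0+634.6)/2 × 2 = 1444.6
  [3.5→5]: (634.6+528.5)/2 × 1.5 = 872.325
  Sum = 3651.425 µg/L·h
IV tail: 528.5/0.122 = 4331.967; AUC_iv,0→∞ = 3651.425 + 4331.967 = 7983.392 µg/L·h
Trapezoidal AUC_0→16.5 (oral tablet):
  [0→6]: (0.0+370.5)/2 × 6 = 1111.5
  [6→12]: (370.5+206.6)/2 × 6 = 1731.3
  [12→16]: (206.6+129.2)/2 × 4 = 671.6
  [16→16.5]: (129.2+121.7)/2 × 0.5 = 62.725
  Sum = 3577.125 µg/L·h
oral tablet tail: 121.7/0.122 = 997.541; AUC_ev,0→∞ = 3577.125 + 997.541 = 4574.666 µg/L·h
F = (AUC_ev/D_ev)/(AUC_iv/D_iv) = (4574.666/37.5)/(7983.392/25) = 121.991/319.33568 = 0.3820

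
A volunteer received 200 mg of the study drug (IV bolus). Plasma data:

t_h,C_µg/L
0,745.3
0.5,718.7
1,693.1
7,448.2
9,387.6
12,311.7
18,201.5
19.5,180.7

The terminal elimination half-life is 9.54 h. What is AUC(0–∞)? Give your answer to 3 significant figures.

Trapezoidal AUC_0→19.5:
  [0→0.5]: (745.3+718.7)/2 × 0.5 = 366.0
  [0.5→1]: (718.7+693.1)/2 × 0.5 = 352.95
  [1→7]: (693.1+448.2)/2 × 6 = 3423.9
  [7→9]: (448.2+387.6)/2 × 2 = 835.8
  [9→12]: (387.6+311.7)/2 × 3 = 1048.95
  [12→18]: (311.7+201.5)/2 × 6 = 1539.6
  [18→19.5]: (201.5+180.7)/2 × 1.5 = 286.65
  Sum = 7853.85 µg/L·h
k_e = ln2 / t½ = 0.693147 / 9.54 = 0.0727 h^-1
Extrapolated tail: C_last / k_e = 180.7 / 0.0727 = 2485.557
AUC_0→∞ = 7853.85 + 2485.557 = 10339.407 µg/L·h

AUC = 10300 µg/L·h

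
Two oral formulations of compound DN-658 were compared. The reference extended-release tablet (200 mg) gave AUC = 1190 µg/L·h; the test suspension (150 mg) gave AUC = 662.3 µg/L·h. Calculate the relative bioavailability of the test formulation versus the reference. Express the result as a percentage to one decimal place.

F_rel = (AUC_test/D_test) / (AUC_ref/D_ref)
      = (662.3/150) / (1190/200)
      = 4.41533 / 5.95 = 0.7421 = 74.21%

F_rel = 74.2%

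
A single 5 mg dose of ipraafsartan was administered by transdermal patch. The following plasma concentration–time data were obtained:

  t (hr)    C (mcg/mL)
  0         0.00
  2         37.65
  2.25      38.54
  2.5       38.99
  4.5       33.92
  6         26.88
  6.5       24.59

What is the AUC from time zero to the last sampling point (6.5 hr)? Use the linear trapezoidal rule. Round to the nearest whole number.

Trapezoidal AUC_0→6.5:
  [0→2]: (0.00+37.65)/2 × 2 = 37.65
  [2→2.25]: (37.65+38.54)/2 × 0.25 = 9.52375
  [2.25→2.5]: (38.54+38.99)/2 × 0.25 = 9.69125
  [2.5→4.5]: (38.99+33.92)/2 × 2 = 72.91
  [4.5→6]: (33.92+26.88)/2 × 1.5 = 45.6
  [6→6.5]: (26.88+24.59)/2 × 0.5 = 12.8675
  Sum = 188.2425 mcg/mL·hr

AUC = 188 mcg/mL·hr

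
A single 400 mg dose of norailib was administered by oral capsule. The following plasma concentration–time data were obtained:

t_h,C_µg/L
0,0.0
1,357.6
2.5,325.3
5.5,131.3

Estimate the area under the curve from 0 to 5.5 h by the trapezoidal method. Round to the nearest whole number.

Trapezoidal AUC_0→5.5:
  [0→1]: (0.0+357.6)/2 × 1 = 178.8
  [1→2.5]: (357.6+325.3)/2 × 1.5 = 512.175
  [2.5→5.5]: (325.3+131.3)/2 × 3 = 684.9
  Sum = 1375.875 µg/L·h

AUC = 1376 µg/L·h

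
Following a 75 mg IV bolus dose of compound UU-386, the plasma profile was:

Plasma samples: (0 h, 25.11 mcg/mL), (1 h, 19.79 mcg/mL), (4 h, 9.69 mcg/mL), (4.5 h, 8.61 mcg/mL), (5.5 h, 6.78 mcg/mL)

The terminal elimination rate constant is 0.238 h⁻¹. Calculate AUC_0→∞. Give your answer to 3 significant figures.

AUC = 107 mcg/mL·h

Trapezoidal AUC_0→5.5:
  [0→1]: (25.11+19.79)/2 × 1 = 22.45
  [1→4]: (19.79+9.69)/2 × 3 = 44.22
  [4→4.5]: (9.69+8.61)/2 × 0.5 = 4.575
  [4.5→5.5]: (8.61+6.78)/2 × 1 = 7.695
  Sum = 78.94 mcg/mL·h
Extrapolated tail: C_last / k_e = 6.78 / 0.238 = 28.487
AUC_0→∞ = 78.94 + 28.487 = 107.427 mcg/mL·h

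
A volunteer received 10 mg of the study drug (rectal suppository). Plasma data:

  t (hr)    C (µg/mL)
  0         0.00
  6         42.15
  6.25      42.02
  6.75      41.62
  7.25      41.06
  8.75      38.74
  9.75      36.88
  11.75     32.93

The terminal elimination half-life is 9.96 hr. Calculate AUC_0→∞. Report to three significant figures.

Trapezoidal AUC_0→11.75:
  [0→6]: (0.00+42.15)/2 × 6 = 126.45
  [6→6.25]: (42.15+42.02)/2 × 0.25 = 10.52125
  [6.25→6.75]: (42.02+41.62)/2 × 0.5 = 20.91
  [6.75→7.25]: (41.62+41.06)/2 × 0.5 = 20.67
  [7.25→8.75]: (41.06+38.74)/2 × 1.5 = 59.85
  [8.75→9.75]: (38.74+36.88)/2 × 1 = 37.81
  [9.75→11.75]: (36.88+32.93)/2 × 2 = 69.81
  Sum = 346.02125 µg/mL·hr
k_e = ln2 / t½ = 0.693147 / 9.96 = 0.0696 hr^-1
Extrapolated tail: C_last / k_e = 32.93 / 0.0696 = 473.132
AUC_0→∞ = 346.02125 + 473.132 = 819.15325 µg/mL·hr

AUC = 819 µg/mL·hr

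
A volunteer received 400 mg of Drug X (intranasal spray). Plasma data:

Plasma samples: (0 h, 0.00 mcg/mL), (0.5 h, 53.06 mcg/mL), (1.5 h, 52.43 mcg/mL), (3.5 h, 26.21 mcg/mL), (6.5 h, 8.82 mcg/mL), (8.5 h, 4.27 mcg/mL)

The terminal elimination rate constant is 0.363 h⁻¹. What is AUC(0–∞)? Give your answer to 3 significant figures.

Trapezoidal AUC_0→8.5:
  [0→0.5]: (0.00+53.06)/2 × 0.5 = 13.265
  [0.5→1.5]: (53.06+52.43)/2 × 1 = 52.745
  [1.5→3.5]: (52.43+26.21)/2 × 2 = 78.64
  [3.5→6.5]: (26.21+8.82)/2 × 3 = 52.545
  [6.5→8.5]: (8.82+4.27)/2 × 2 = 13.09
  Sum = 210.285 mcg/mL·h
Extrapolated tail: C_last / k_e = 4.27 / 0.363 = 11.763
AUC_0→∞ = 210.285 + 11.763 = 222.048 mcg/mL·h

AUC = 222 mcg/mL·h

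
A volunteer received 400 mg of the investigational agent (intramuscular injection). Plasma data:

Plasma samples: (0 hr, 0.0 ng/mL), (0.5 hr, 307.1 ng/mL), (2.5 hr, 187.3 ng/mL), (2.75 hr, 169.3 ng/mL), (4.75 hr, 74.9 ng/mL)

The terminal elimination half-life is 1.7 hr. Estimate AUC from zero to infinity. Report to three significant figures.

Trapezoidal AUC_0→4.75:
  [0→0.5]: (0.0+307.1)/2 × 0.5 = 76.775
  [0.5→2.5]: (307.1+187.3)/2 × 2 = 494.4
  [2.5→2.75]: (187.3+169.3)/2 × 0.25 = 44.575
  [2.75→4.75]: (169.3+74.9)/2 × 2 = 244.2
  Sum = 859.95 ng/mL·hr
k_e = ln2 / t½ = 0.693147 / 1.7 = 0.4077 hr^-1
Extrapolated tail: C_last / k_e = 74.9 / 0.4077 = 183.714
AUC_0→∞ = 859.95 + 183.714 = 1043.664 ng/mL·hr

AUC = 1040 ng/mL·hr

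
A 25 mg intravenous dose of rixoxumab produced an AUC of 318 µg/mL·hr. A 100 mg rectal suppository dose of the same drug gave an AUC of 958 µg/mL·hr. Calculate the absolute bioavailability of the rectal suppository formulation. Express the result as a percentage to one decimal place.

F = 75.3%

F = (AUC_ev / D_ev) / (AUC_iv / D_iv)
  = (958/100) / (318/25)
  = 9.58 / 12.72 = 0.7531
  = 75.31%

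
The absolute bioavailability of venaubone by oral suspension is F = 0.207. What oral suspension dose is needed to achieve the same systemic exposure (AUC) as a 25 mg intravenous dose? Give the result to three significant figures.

For equal systemic exposure: F × D_ev = D_iv
D_ev = D_iv / F = 25 / 0.207 = 120.773 mg

D_oral = 121 mg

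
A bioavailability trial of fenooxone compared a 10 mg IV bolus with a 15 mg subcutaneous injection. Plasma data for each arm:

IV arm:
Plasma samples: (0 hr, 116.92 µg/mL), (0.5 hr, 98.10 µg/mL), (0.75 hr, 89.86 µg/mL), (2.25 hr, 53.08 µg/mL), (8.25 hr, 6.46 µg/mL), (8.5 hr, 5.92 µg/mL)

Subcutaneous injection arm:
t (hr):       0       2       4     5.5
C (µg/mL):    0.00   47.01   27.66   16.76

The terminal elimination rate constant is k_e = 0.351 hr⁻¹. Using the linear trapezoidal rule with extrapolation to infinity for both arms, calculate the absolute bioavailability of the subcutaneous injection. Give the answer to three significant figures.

Trapezoidal AUC_0→8.5 (IV):
  [0→0.5]: (116.92+98.10)/2 × 0.5 = 53.755
  [0.5→0.75]: (98.10+89.86)/2 × 0.25 = 23.495
  [0.75→2.25]: (89.86+53.08)/2 × 1.5 = 107.205
  [2.25→8.25]: (53.08+6.46)/2 × 6 = 178.62
  [8.25→8.5]: (6.46+5.92)/2 × 0.25 = 1.5475
  Sum = 364.6225 µg/mL·hr
IV tail: 5.92/0.351 = 16.866; AUC_iv,0→∞ = 364.6225 + 16.866 = 381.4885 µg/mL·hr
Trapezoidal AUC_0→5.5 (subcutaneous injection):
  [0→2]: (0.00+47.01)/2 × 2 = 47.01
  [2→4]: (47.01+27.66)/2 × 2 = 74.67
  [4→5.5]: (27.66+16.76)/2 × 1.5 = 33.315
  Sum = 154.995 µg/mL·hr
subcutaneous injection tail: 16.76/0.351 = 47.749; AUC_ev,0→∞ = 154.995 + 47.749 = 202.744 µg/mL·hr
F = (AUC_ev/D_ev)/(AUC_iv/D_iv) = (202.744/15)/(381.4885/10) = 13.5163/38.14885 = 0.3543

F = 0.354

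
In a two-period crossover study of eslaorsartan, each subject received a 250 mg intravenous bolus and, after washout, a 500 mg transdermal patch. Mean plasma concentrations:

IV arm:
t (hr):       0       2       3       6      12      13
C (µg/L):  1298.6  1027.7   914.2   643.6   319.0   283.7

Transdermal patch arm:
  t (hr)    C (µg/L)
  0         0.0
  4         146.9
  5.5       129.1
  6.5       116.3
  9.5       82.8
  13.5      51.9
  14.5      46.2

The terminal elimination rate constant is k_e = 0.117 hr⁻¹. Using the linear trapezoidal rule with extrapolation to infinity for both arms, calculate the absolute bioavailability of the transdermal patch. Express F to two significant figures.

F = 0.073

Trapezoidal AUC_0→13 (IV):
  [0→2]: (1298.6+1027.7)/2 × 2 = 2326.3
  [2→3]: (1027.7+914.2)/2 × 1 = 970.95
  [3→6]: (914.2+643.6)/2 × 3 = 2336.7
  [6→12]: (643.6+319.0)/2 × 6 = 2887.8
  [12→13]: (319.0+283.7)/2 × 1 = 301.35
  Sum = 8823.1 µg/L·hr
IV tail: 283.7/0.117 = 2424.786; AUC_iv,0→∞ = 8823.1 + 2424.786 = 11247.886 µg/L·hr
Trapezoidal AUC_0→14.5 (transdermal patch):
  [0→4]: (0.0+146.9)/2 × 4 = 293.8
  [4→5.5]: (146.9+129.1)/2 × 1.5 = 207.0
  [5.5→6.5]: (129.1+116.3)/2 × 1 = 122.7
  [6.5→9.5]: (116.3+82.8)/2 × 3 = 298.65
  [9.5→13.5]: (82.8+51.9)/2 × 4 = 269.4
  [13.5→14.5]: (51.9+46.2)/2 × 1 = 49.05
  Sum = 1240.6 µg/L·hr
transdermal patch tail: 46.2/0.117 = 394.872; AUC_ev,0→∞ = 1240.6 + 394.872 = 1635.472 µg/L·hr
F = (AUC_ev/D_ev)/(AUC_iv/D_iv) = (1635.472/500)/(11247.886/250) = 3.270944/44.991544 = 0.0727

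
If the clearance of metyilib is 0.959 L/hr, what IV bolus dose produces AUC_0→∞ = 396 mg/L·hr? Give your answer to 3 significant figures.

Dose_iv = CL × AUC_0→∞
     = 0.959 × 396 = 379.764 mg

Dose = 380 mg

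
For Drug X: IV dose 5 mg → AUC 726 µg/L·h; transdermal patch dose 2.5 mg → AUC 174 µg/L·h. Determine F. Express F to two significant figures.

F = 0.48

F = (AUC_ev / D_ev) / (AUC_iv / D_iv)
  = (174/2.5) / (726/5)
  = 69.6 / 145.2 = 0.4793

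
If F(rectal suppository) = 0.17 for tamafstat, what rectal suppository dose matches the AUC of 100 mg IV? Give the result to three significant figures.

For equal systemic exposure: F × D_ev = D_iv
D_ev = D_iv / F = 100 / 0.17 = 588.235 mg

D_rectal = 588 mg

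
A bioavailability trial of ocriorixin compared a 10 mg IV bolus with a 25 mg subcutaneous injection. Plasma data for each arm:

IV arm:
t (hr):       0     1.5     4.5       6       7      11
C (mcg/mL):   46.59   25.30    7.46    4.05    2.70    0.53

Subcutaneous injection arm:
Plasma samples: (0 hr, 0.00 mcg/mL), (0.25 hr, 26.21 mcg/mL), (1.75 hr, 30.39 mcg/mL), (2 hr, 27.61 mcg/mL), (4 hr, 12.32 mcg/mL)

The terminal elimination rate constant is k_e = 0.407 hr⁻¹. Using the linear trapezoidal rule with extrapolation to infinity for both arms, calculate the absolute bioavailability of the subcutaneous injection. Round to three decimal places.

Trapezoidal AUC_0→11 (IV):
  [0→1.5]: (46.59+25.30)/2 × 1.5 = 53.9175
  [1.5→4.5]: (25.30+7.46)/2 × 3 = 49.14
  [4.5→6]: (7.46+4.05)/2 × 1.5 = 8.6325
  [6→7]: (4.05+2.70)/2 × 1 = 3.375
  [7→11]: (2.70+0.53)/2 × 4 = 6.46
  Sum = 121.525 mcg/mL·hr
IV tail: 0.53/0.407 = 1.302; AUC_iv,0→∞ = 121.525 + 1.302 = 122.827 mcg/mL·hr
Trapezoidal AUC_0→4 (subcutaneous injection):
  [0→0.25]: (0.00+26.21)/2 × 0.25 = 3.27625
  [0.25→1.75]: (26.21+30.39)/2 × 1.5 = 42.45
  [1.75→2]: (30.39+27.61)/2 × 0.25 = 7.25
  [2→4]: (27.61+12.32)/2 × 2 = 39.93
  Sum = 92.90625 mcg/mL·hr
subcutaneous injection tail: 12.32/0.407 = 30.270; AUC_ev,0→∞ = 92.90625 + 30.270 = 123.17625 mcg/mL·hr
F = (AUC_ev/D_ev)/(AUC_iv/D_iv) = (123.17625/25)/(122.827/10) = 4.92705/12.2827 = 0.4011

F = 0.401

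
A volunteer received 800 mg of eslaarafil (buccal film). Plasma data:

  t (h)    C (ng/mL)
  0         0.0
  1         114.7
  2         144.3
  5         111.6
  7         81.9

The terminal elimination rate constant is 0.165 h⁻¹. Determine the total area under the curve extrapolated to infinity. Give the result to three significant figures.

Trapezoidal AUC_0→7:
  [0→1]: (0.0+114.7)/2 × 1 = 57.35
  [1→2]: (114.7+144.3)/2 × 1 = 129.5
  [2→5]: (144.3+111.6)/2 × 3 = 383.85
  [5→7]: (111.6+81.9)/2 × 2 = 193.5
  Sum = 764.2 ng/mL·h
Extrapolated tail: C_last / k_e = 81.9 / 0.165 = 496.364
AUC_0→∞ = 764.2 + 496.364 = 1260.564 ng/mL·h

AUC = 1260 ng/mL·h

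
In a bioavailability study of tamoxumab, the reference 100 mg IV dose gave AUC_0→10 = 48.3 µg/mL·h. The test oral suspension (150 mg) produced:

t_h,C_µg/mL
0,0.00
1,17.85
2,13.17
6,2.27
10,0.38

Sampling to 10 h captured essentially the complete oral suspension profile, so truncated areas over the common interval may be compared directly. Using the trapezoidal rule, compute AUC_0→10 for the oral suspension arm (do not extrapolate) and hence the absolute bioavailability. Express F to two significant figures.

Trapezoidal AUC_0→10 (oral suspension):
  [0→1]: (0.00+17.85)/2 × 1 = 8.925
  [1→2]: (17.85+13.17)/2 × 1 = 15.51
  [2→6]: (13.17+2.27)/2 × 4 = 30.88
  [6→10]: (2.27+0.38)/2 × 4 = 5.3
  Sum = 60.615 µg/mL·h
F = (AUC_ev/D_ev)/(AUC_iv/D_iv) = (60.615/150)/(48.3/100) = 0.4041/0.483 = 0.8366

F = 0.84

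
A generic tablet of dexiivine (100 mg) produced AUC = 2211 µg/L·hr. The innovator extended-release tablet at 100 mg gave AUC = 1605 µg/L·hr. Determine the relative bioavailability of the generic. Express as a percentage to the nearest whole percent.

F_rel = (AUC_test/D_test) / (AUC_ref/D_ref)
      = (2211/100) / (1605/100)
      = 22.11 / 16.05 = 1.3776 = 137.76%

F_rel = 138%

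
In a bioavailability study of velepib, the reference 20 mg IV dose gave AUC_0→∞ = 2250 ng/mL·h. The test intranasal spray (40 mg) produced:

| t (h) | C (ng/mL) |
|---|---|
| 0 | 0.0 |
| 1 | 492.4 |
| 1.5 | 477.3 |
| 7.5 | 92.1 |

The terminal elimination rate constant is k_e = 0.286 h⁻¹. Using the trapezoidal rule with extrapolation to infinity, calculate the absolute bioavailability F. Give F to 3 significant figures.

F = 0.560

Trapezoidal AUC_0→7.5 (intranasal spray):
  [0→1]: (0.0+492.4)/2 × 1 = 246.2
  [1→1.5]: (492.4+477.3)/2 × 0.5 = 242.425
  [1.5→7.5]: (477.3+92.1)/2 × 6 = 1708.2
  Sum = 2196.825 ng/mL·h
Tail: C_last/k_e = 92.1/0.286 = 322.028
AUC_0→∞ (intranasal spray) = 2196.825 + 322.028 = 2518.853 ng/mL·h
F = (AUC_ev/D_ev)/(AUC_iv/D_iv) = (2518.853/40)/(2250/20) = 62.971325/112.5 = 0.5597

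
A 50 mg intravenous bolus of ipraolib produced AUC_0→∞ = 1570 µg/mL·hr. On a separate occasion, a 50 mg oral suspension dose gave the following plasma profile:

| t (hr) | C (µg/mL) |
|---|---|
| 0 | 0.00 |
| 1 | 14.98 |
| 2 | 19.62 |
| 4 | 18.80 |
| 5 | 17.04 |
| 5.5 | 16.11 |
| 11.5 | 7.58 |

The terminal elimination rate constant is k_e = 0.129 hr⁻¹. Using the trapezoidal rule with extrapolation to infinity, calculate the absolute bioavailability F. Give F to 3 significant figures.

Trapezoidal AUC_0→11.5 (oral suspension):
  [0→1]: (0.00+14.98)/2 × 1 = 7.49
  [1→2]: (14.98+19.62)/2 × 1 = 17.3
  [2→4]: (19.62+18.80)/2 × 2 = 38.42
  [4→5]: (18.80+17.04)/2 × 1 = 17.92
  [5→5.5]: (17.04+16.11)/2 × 0.5 = 8.2875
  [5.5→11.5]: (16.11+7.58)/2 × 6 = 71.07
  Sum = 160.4875 µg/mL·hr
Tail: C_last/k_e = 7.58/0.129 = 58.760
AUC_0→∞ (oral suspension) = 160.4875 + 58.760 = 219.2475 µg/mL·hr
F = (AUC_ev/D_ev)/(AUC_iv/D_iv) = (219.2475/50)/(1570/50) = 4.38495/31.4 = 0.1396

F = 0.140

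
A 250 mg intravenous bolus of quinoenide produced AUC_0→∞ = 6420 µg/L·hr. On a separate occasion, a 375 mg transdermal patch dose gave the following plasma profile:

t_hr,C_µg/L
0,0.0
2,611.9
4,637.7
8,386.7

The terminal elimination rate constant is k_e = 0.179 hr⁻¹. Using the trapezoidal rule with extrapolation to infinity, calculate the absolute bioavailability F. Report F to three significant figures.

Trapezoidal AUC_0→8 (transdermal patch):
  [0→2]: (0.0+611.9)/2 × 2 = 611.9
  [2→4]: (611.9+637.7)/2 × 2 = 1249.6
  [4→8]: (637.7+386.7)/2 × 4 = 2048.8
  Sum = 3910.3 µg/L·hr
Tail: C_last/k_e = 386.7/0.179 = 2160.335
AUC_0→∞ (transdermal patch) = 3910.3 + 2160.335 = 6070.635 µg/L·hr
F = (AUC_ev/D_ev)/(AUC_iv/D_iv) = (6070.635/375)/(6420/250) = 16.18836/25.68 = 0.6304

F = 0.630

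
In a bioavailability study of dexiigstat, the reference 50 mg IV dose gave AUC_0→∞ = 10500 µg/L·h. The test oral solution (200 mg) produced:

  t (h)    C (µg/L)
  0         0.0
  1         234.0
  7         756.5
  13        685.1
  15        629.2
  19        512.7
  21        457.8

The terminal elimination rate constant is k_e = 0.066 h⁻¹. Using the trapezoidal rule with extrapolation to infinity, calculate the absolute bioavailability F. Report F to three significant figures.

F = 0.450

Trapezoidal AUC_0→21 (oral solution):
  [0→1]: (0.0+234.0)/2 × 1 = 117.0
  [1→7]: (234.0+756.5)/2 × 6 = 2971.5
  [7→13]: (756.5+685.1)/2 × 6 = 4324.8
  [13→15]: (685.1+629.2)/2 × 2 = 1314.3
  [15→19]: (629.2+512.7)/2 × 4 = 2283.8
  [19→21]: (512.7+457.8)/2 × 2 = 970.5
  Sum = 11981.9 µg/L·h
Tail: C_last/k_e = 457.8/0.066 = 6936.364
AUC_0→∞ (oral solution) = 11981.9 + 6936.364 = 18918.264 µg/L·h
F = (AUC_ev/D_ev)/(AUC_iv/D_iv) = (18918.264/200)/(10500/50) = 94.59132/210 = 0.4504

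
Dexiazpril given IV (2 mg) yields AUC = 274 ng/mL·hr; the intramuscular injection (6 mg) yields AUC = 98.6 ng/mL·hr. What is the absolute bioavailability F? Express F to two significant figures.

F = 0.12

F = (AUC_ev / D_ev) / (AUC_iv / D_iv)
  = (98.6/6) / (274/2)
  = 16.4333 / 137 = 0.1200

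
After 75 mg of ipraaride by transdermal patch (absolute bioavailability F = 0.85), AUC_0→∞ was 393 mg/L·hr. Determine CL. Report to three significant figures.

CL = F × Dose / AUC_0→∞
   = 0.85 × 75 / 393 = 0.162214 L/hr

CL = 0.162 L/hr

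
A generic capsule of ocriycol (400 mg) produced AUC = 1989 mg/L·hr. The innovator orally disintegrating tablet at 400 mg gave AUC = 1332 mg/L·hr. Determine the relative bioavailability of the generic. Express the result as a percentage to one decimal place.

F_rel = 149.3%

F_rel = (AUC_test/D_test) / (AUC_ref/D_ref)
      = (1989/400) / (1332/400)
      = 4.9725 / 3.33 = 1.4932 = 149.32%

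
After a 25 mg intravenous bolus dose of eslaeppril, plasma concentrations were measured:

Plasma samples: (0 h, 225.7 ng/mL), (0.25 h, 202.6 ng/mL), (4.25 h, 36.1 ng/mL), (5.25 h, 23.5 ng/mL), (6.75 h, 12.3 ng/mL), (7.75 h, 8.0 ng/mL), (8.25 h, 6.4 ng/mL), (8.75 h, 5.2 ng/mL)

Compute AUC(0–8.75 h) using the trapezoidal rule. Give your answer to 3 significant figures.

AUC = 604 ng/mL·h

Trapezoidal AUC_0→8.75:
  [0→0.25]: (225.7+202.6)/2 × 0.25 = 53.5375
  [0.25→4.25]: (202.6+36.1)/2 × 4 = 477.4
  [4.25→5.25]: (36.1+23.5)/2 × 1 = 29.8
  [5.25→6.75]: (23.5+12.3)/2 × 1.5 = 26.85
  [6.75→7.75]: (12.3+8.0)/2 × 1 = 10.15
  [7.75→8.25]: (8.0+6.4)/2 × 0.5 = 3.6
  [8.25→8.75]: (6.4+5.2)/2 × 0.5 = 2.9
  Sum = 604.2375 ng/mL·h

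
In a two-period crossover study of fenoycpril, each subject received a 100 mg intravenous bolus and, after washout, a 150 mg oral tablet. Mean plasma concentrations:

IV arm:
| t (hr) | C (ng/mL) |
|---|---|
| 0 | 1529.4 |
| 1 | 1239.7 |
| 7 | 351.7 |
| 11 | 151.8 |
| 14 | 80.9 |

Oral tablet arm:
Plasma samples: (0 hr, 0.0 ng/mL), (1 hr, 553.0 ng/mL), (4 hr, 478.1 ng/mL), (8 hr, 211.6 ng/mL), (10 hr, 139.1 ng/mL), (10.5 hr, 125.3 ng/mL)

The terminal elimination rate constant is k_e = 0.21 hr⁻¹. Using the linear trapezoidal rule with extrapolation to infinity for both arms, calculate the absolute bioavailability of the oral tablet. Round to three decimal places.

Trapezoidal AUC_0→14 (IV):
  [0→1]: (1529.4+1239.7)/2 × 1 = 1384.55
  [1→7]: (1239.7+351.7)/2 × 6 = 4774.2
  [7→11]: (351.7+151.8)/2 × 4 = 1007.0
  [11→14]: (151.8+80.9)/2 × 3 = 349.05
  Sum = 7514.8 ng/mL·hr
IV tail: 80.9/0.21 = 385.238; AUC_iv,0→∞ = 7514.8 + 385.238 = 7900.038 ng/mL·hr
Trapezoidal AUC_0→10.5 (oral tablet):
  [0→1]: (0.0+553.0)/2 × 1 = 276.5
  [1→4]: (553.0+478.1)/2 × 3 = 1546.65
  [4→8]: (478.1+211.6)/2 × 4 = 1379.4
  [8→10]: (211.6+139.1)/2 × 2 = 350.7
  [10→10.5]: (139.1+125.3)/2 × 0.5 = 66.1
  Sum = 3619.35 ng/mL·hr
oral tablet tail: 125.3/0.21 = 596.667; AUC_ev,0→∞ = 3619.35 + 596.667 = 4216.017 ng/mL·hr
F = (AUC_ev/D_ev)/(AUC_iv/D_iv) = (4216.017/150)/(7900.038/100) = 28.10678/79.00038 = 0.3558

F = 0.356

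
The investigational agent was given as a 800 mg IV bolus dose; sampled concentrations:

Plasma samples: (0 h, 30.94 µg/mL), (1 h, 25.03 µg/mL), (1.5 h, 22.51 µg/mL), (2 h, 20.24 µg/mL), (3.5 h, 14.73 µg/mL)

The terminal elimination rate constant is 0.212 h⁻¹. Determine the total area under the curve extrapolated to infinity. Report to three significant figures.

AUC = 146 µg/mL·h

Trapezoidal AUC_0→3.5:
  [0→1]: (30.94+25.03)/2 × 1 = 27.985
  [1→1.5]: (25.03+22.51)/2 × 0.5 = 11.885
  [1.5→2]: (22.51+20.24)/2 × 0.5 = 10.6875
  [2→3.5]: (20.24+14.73)/2 × 1.5 = 26.2275
  Sum = 76.785 µg/mL·h
Extrapolated tail: C_last / k_e = 14.73 / 0.212 = 69.481
AUC_0→∞ = 76.785 + 69.481 = 146.266 µg/mL·h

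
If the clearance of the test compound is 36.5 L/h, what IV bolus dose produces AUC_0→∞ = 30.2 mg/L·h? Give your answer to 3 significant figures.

Dose_iv = CL × AUC_0→∞
     = 36.5 × 30.2 = 1102.3 mg

Dose = 1100 mg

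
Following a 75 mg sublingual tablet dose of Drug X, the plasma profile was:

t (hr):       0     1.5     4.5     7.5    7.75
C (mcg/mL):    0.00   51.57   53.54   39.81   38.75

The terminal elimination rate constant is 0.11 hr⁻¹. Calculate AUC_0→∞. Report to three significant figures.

AUC = 698 mcg/mL·hr

Trapezoidal AUC_0→7.75:
  [0→1.5]: (0.00+51.57)/2 × 1.5 = 38.6775
  [1.5→4.5]: (51.57+53.54)/2 × 3 = 157.665
  [4.5→7.5]: (53.54+39.81)/2 × 3 = 140.025
  [7.5→7.75]: (39.81+38.75)/2 × 0.25 = 9.82
  Sum = 346.1875 mcg/mL·hr
Extrapolated tail: C_last / k_e = 38.75 / 0.11 = 352.273
AUC_0→∞ = 346.1875 + 352.273 = 698.4605 mcg/mL·hr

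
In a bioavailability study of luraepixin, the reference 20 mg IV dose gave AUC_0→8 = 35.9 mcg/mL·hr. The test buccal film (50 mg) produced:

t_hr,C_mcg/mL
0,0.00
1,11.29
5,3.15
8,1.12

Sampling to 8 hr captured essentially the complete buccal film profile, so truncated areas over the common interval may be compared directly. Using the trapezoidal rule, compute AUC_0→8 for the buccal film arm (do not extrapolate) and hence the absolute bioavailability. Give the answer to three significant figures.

Trapezoidal AUC_0→8 (buccal film):
  [0→1]: (0.00+11.29)/2 × 1 = 5.645
  [1→5]: (11.29+3.15)/2 × 4 = 28.88
  [5→8]: (3.15+1.12)/2 × 3 = 6.405
  Sum = 40.93 mcg/mL·hr
F = (AUC_ev/D_ev)/(AUC_iv/D_iv) = (40.93/50)/(35.9/20) = 0.8186/1.795 = 0.4560

F = 0.456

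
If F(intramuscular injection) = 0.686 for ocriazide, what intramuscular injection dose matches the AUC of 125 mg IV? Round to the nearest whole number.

D_intramuscular = 182 mg

For equal systemic exposure: F × D_ev = D_iv
D_ev = D_iv / F = 125 / 0.686 = 182.216 mg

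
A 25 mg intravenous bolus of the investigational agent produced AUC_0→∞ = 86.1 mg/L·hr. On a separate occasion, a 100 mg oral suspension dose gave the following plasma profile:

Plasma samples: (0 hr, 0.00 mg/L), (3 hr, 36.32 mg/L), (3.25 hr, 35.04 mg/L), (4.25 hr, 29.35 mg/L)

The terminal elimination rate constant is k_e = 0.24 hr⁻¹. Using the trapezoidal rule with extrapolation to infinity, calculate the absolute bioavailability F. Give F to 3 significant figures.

F = 0.633

Trapezoidal AUC_0→4.25 (oral suspension):
  [0→3]: (0.00+36.32)/2 × 3 = 54.48
  [3→3.25]: (36.32+35.04)/2 × 0.25 = 8.92
  [3.25→4.25]: (35.04+29.35)/2 × 1 = 32.195
  Sum = 95.595 mg/L·hr
Tail: C_last/k_e = 29.35/0.24 = 122.292
AUC_0→∞ (oral suspension) = 95.595 + 122.292 = 217.887 mg/L·hr
F = (AUC_ev/D_ev)/(AUC_iv/D_iv) = (217.887/100)/(86.1/25) = 2.17887/3.444 = 0.6327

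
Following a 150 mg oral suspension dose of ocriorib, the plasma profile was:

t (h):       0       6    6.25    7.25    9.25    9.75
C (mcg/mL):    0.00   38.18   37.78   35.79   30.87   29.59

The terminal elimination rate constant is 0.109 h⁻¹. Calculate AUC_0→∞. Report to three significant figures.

Trapezoidal AUC_0→9.75:
  [0→6]: (0.00+38.18)/2 × 6 = 114.54
  [6→6.25]: (38.18+37.78)/2 × 0.25 = 9.495
  [6.25→7.25]: (37.78+35.79)/2 × 1 = 36.785
  [7.25→9.25]: (35.79+30.87)/2 × 2 = 66.66
  [9.25→9.75]: (30.87+29.59)/2 × 0.5 = 15.115
  Sum = 242.595 mcg/mL·h
Extrapolated tail: C_last / k_e = 29.59 / 0.109 = 271.468
AUC_0→∞ = 242.595 + 271.468 = 514.063 mcg/mL·h

AUC = 514 mcg/mL·h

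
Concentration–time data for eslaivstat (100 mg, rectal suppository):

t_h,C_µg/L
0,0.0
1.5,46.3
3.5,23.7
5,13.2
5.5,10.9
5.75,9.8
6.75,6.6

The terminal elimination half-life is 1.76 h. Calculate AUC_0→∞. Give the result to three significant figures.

AUC = 166 µg/L·h

Trapezoidal AUC_0→6.75:
  [0→1.5]: (0.0+46.3)/2 × 1.5 = 34.725
  [1.5→3.5]: (46.3+23.7)/2 × 2 = 70.0
  [3.5→5]: (23.7+13.2)/2 × 1.5 = 27.675
  [5→5.5]: (13.2+10.9)/2 × 0.5 = 6.025
  [5.5→5.75]: (10.9+9.8)/2 × 0.25 = 2.5875
  [5.75→6.75]: (9.8+6.6)/2 × 1 = 8.2
  Sum = 149.2125 µg/L·h
k_e = ln2 / t½ = 0.693147 / 1.76 = 0.3938 h^-1
Extrapolated tail: C_last / k_e = 6.6 / 0.3938 = 16.760
AUC_0→∞ = 149.2125 + 16.760 = 165.9725 µg/L·h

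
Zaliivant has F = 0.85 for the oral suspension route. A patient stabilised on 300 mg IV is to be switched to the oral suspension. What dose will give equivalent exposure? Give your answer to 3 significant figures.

D_oral = 353 mg

For equal systemic exposure: F × D_ev = D_iv
D_ev = D_iv / F = 300 / 0.85 = 352.941 mg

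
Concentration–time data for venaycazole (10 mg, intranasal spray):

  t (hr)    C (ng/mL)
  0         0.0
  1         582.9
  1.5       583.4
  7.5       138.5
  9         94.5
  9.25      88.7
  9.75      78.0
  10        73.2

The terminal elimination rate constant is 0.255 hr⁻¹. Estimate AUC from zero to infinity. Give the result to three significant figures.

Trapezoidal AUC_0→10:
  [0→1]: (0.0+582.9)/2 × 1 = 291.45
  [1→1.5]: (582.9+583.4)/2 × 0.5 = 291.575
  [1.5→7.5]: (583.4+138.5)/2 × 6 = 2165.7
  [7.5→9]: (138.5+94.5)/2 × 1.5 = 174.75
  [9→9.25]: (94.5+88.7)/2 × 0.25 = 22.9
  [9.25→9.75]: (88.7+78.0)/2 × 0.5 = 41.675
  [9.75→10]: (78.0+73.2)/2 × 0.25 = 18.9
  Sum = 3006.95 ng/mL·hr
Extrapolated tail: C_last / k_e = 73.2 / 0.255 = 287.059
AUC_0→∞ = 3006.95 + 287.059 = 3294.009 ng/mL·hr

AUC = 3290 ng/mL·hr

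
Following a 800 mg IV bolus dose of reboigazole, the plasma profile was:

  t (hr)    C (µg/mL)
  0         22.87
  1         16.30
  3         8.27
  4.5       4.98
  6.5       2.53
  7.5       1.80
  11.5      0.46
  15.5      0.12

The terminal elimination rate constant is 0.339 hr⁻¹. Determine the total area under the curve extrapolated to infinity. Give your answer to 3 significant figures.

Trapezoidal AUC_0→15.5:
  [0→1]: (22.87+16.30)/2 × 1 = 19.585
  [1→3]: (16.30+8.27)/2 × 2 = 24.57
  [3→4.5]: (8.27+4.98)/2 × 1.5 = 9.9375
  [4.5→6.5]: (4.98+2.53)/2 × 2 = 7.51
  [6.5→7.5]: (2.53+1.80)/2 × 1 = 2.165
  [7.5→11.5]: (1.80+0.46)/2 × 4 = 4.52
  [11.5→15.5]: (0.46+0.12)/2 × 4 = 1.16
  Sum = 69.4475 µg/mL·hr
Extrapolated tail: C_last / k_e = 0.12 / 0.339 = 0.354
AUC_0→∞ = 69.4475 + 0.354 = 69.8015 µg/mL·hr

AUC = 69.8 µg/mL·hr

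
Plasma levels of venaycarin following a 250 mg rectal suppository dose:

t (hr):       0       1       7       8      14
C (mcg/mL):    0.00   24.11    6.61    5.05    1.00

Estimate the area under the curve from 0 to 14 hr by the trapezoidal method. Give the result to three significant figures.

Trapezoidal AUC_0→14:
  [0→1]: (0.00+24.11)/2 × 1 = 12.055
  [1→7]: (24.11+6.61)/2 × 6 = 92.16
  [7→8]: (6.61+5.05)/2 × 1 = 5.83
  [8→14]: (5.05+1.00)/2 × 6 = 18.15
  Sum = 128.195 mcg/mL·hr

AUC = 128 mcg/mL·hr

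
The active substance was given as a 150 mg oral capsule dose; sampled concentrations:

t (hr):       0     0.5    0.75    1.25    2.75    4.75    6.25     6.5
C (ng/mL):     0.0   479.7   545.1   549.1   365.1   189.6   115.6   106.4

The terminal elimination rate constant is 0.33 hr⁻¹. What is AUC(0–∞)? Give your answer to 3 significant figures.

Trapezoidal AUC_0→6.5:
  [0→0.5]: (0.0+479.7)/2 × 0.5 = 119.925
  [0.5→0.75]: (479.7+545.1)/2 × 0.25 = 128.1
  [0.75→1.25]: (545.1+549.1)/2 × 0.5 = 273.55
  [1.25→2.75]: (549.1+365.1)/2 × 1.5 = 685.65
  [2.75→4.75]: (365.1+189.6)/2 × 2 = 554.7
  [4.75→6.25]: (189.6+115.6)/2 × 1.5 = 228.9
  [6.25→6.5]: (115.6+106.4)/2 × 0.25 = 27.75
  Sum = 2018.575 ng/mL·hr
Extrapolated tail: C_last / k_e = 106.4 / 0.33 = 322.424
AUC_0→∞ = 2018.575 + 322.424 = 2340.999 ng/mL·hr

AUC = 2340 ng/mL·hr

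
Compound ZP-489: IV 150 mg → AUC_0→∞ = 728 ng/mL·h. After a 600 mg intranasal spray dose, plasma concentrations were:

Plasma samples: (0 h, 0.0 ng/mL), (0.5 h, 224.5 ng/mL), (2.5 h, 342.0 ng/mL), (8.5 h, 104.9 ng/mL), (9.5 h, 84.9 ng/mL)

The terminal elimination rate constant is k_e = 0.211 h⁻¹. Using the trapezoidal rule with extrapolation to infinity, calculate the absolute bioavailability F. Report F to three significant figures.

Trapezoidal AUC_0→9.5 (intranasal spray):
  [0→0.5]: (0.0+224.5)/2 × 0.5 = 56.125
  [0.5→2.5]: (224.5+342.0)/2 × 2 = 566.5
  [2.5→8.5]: (342.0+104.9)/2 × 6 = 1340.7
  [8.5→9.5]: (104.9+84.9)/2 × 1 = 94.9
  Sum = 2058.225 ng/mL·h
Tail: C_last/k_e = 84.9/0.211 = 402.370
AUC_0→∞ (intranasal spray) = 2058.225 + 402.370 = 2460.595 ng/mL·h
F = (AUC_ev/D_ev)/(AUC_iv/D_iv) = (2460.595/600)/(728/150) = 4.10099/4.85333 = 0.8450

F = 0.845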